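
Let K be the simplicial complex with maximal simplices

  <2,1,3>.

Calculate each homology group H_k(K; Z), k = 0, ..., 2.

K has 3 vertices, 3 edges, 1 triangle.
rank ∂_0 = 0, rank ∂_1 = 2 ⇒ b_0 = 3 − 0 − 2 = 1; all invariant factors of ∂_1 are 1 so no torsion. So H_0 ≅ Z.
rank ∂_1 = 2, rank ∂_2 = 1 ⇒ b_1 = 3 − 2 − 1 = 0; all invariant factors of ∂_2 are 1 so no torsion. So H_1 ≅ 0.
rank ∂_2 = 1, rank ∂_3 = 0 ⇒ b_2 = 1 − 1 − 0 = 0. So H_2 ≅ 0.

H_0 = Z,  H_1 = 0,  H_2 = 0.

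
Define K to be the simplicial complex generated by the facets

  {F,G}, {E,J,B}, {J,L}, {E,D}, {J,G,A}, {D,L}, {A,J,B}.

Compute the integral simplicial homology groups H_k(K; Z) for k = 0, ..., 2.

K has 8 vertices, 11 edges, 3 triangles.
rank ∂_0 = 0, rank ∂_1 = 7 ⇒ b_0 = 8 − 0 − 7 = 1; all invariant factors of ∂_1 are 1 so no torsion. So H_0 = Z.
rank ∂_1 = 7, rank ∂_2 = 3 ⇒ b_1 = 11 − 7 − 3 = 1; all invariant factors of ∂_2 are 1 so no torsion. So H_1 = Z.
rank ∂_2 = 3, rank ∂_3 = 0 ⇒ b_2 = 3 − 3 − 0 = 0. So H_2 = 0.

H_0 = Z,  H_1 = Z,  H_2 = 0.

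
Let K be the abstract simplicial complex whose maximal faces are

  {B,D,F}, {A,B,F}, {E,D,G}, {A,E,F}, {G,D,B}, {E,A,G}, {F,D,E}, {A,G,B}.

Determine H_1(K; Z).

Order the vertices as A < B < D < E < F < G. Listing each simplex with vertices in this order, K has dimension 2 with simplices:

  0-simplices (6): A, B, D, E, F, G
  1-simplices (12): AB, AE, AF, AG, BD, BF, BG, DE, DF, DG, EF, EG
  2-simplices (8): ABF, ABG, AEF, AEG, BDF, BDG, DEF, DEG

giving chain groups C_0 ≅ Z^6, C_1 ≅ Z^12, C_2 ≅ Z^8.

The boundary map ∂_1: C_1 → C_0 maps an edge to its endpoints' difference, ∂[p,q] = q − p. For instance
  ∂AG = G − A.
As a 6×12 matrix over Z this has rank 5, with invariant factors (1,1,1,1,1).

∂_2: C_2 → C_1 sends each 2-simplex [p,q,r] to [q,r] − [p,r] + [p,q]. For instance
  ∂ABF = BF − AF + AB,
  ∂BDF = DF − BF + BD.
This gives a 12×8 integer matrix of rank 7; reducing to Smith normal form yields diagonal entries (1,1,1,1,1,1,1).

From H_k ≅ ker(∂_k) / im(∂_{k+1}) we obtain:

  H_1: rank ker ∂_1 − rank ∂_2 = (12 − 5) − 7 = 0, and the invariant factors of ∂_2 are all 1, so H_1 = 0.

H_1 = 0.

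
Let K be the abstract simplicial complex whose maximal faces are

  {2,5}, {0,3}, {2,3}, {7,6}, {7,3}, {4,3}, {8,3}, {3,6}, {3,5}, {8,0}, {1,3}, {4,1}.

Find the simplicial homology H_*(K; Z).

H_0 ≅ Z,  H_1 ≅ Z^4.

Order the vertices as 0 < 1 < 2 < 3 < 4 < 5 < 6 < 7 < 8. Listing each simplex with vertices in this order, K has dimension 1 with simplices:

  0-simplices (9): [0], [1], [2], [3], [4], [5], [6], [7], [8]
  1-simplices (12): [0,3], [0,8], [1,3], [1,4], [2,3], [2,5], [3,4], [3,5], [3,6], [3,7], [3,8], [6,7]

so the chain groups are C_0 ≅ Z^9, C_1 ≅ Z^12.

∂_1: C_1 → C_0 maps an edge to its endpoints' difference, ∂[p,q] = q − p. For instance
  ∂[6,7] = [7] − [6].
The resulting 9×12 matrix has rank 8, and its Smith normal form has invariant factors (1,1,1,1,1,1,1,1).

Now H_k = ker ∂_k / im ∂_{k+1}, so:

  H_0: rank C_0 − rank ∂_1 = 9 − 8 = 1, and the invariant factors of ∂_1 are all 1, so H_0 ≅ Z.
  H_1: rank ker ∂_1 − rank ∂_2 = (12 − 8) − 0 = 4, and there is no ∂_2, so H_1 ≅ Z^4.

As a check, the Euler characteristic is 9 − 12 = -3, which agrees with 1 − 4 = -3.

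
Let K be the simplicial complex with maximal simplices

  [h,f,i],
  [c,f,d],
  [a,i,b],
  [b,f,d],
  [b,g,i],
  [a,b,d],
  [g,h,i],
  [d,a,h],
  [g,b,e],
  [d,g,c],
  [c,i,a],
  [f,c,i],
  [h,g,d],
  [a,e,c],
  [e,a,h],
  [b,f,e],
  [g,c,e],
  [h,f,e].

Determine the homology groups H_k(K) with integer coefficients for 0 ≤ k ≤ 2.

H_0 ≅ Z,  H_1 ≅ Z^2,  H_2 ≅ Z.

Fix the vertex order a < b < c < d < e < f < g < h < i and write every simplex with vertices in increasing order. Then dim K = 2 and the simplices of K are:

  0-simplices (9): a, b, c, d, e, f, g, h, i
  1-simplices (27): ab, ac, ad, ae, ah, ai, bd, be, bf, bg, bi, cd, ce, cf, cg, ci, df, dg, dh, ef, eg, eh, fh, fi, gh, gi, hi
  2-simplices (18): abd, abi, ace, aci, adh, aeh, bdf, bef, beg, bgi, cdf, cdg, ceg, cfi, dgh, efh, fhi, ghi

so the chain groups are C_0 ≅ Z^9, C_1 ≅ Z^27, C_2 ≅ Z^18.

Boundary ∂_1: C_1 → C_0 sends each edge [p,q] (with p < q) to q − p.
As a 9×27 matrix over Z this has rank 8, with invariant factors (1,1,1,1,1,1,1,1).

∂_2: C_2 → C_1 sends each 2-simplex [p,q,r] to [q,r] − [p,r] + [p,q]. For instance
  ∂adh = dh − ah + ad,
  ∂ace = ce − ae + ac.
As a 27×18 matrix over Z this has rank 17, with invariant factors (1,1,1,1,1,1,1,1,1,1,1,1,1,1,1,1,1).

Reading off H_k = ker ∂_k / im ∂_{k+1}:

  H_0: rank C_0 − rank ∂_1 = 9 − 8 = 1, and the invariant factors of ∂_1 are all 1, so H_0 ≅ Z.
  H_1: rank ker ∂_1 − rank ∂_2 = (27 − 8) − 17 = 2, and the invariant factors of ∂_2 are all 1, so H_1 ≅ Z^2.
  H_2: rank ker ∂_2 − rank ∂_3 = (18 − 17) − 0 = 1, and there is no ∂_3, so H_2 ≅ Z.

As a check, the Euler characteristic is 9 − 27 + 18 = 0, which agrees with 1 − 2 + 1 = 0.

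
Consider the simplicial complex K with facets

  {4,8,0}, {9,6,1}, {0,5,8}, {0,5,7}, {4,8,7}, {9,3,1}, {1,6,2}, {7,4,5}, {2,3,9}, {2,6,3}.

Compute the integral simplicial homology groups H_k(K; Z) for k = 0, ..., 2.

H_0 ≅ Z^2,  H_1 ≅ Z^2,  H_2 = 0.

Fix the vertex order 0 < 1 < 2 < 3 < 4 < 5 < 6 < 7 < 8 < 9 and write every simplex with vertices in increasing order. Then dim K = 2 and the simplices of K are:

  0-simplices (10): [0], [1], [2], [3], [4], [5], [6], [7], [8], [9]
  1-simplices (20): [0,4], [0,5], [0,7], [0,8], [1,2], [1,3], [1,6], [1,9], [2,3], [2,6], [2,9], [3,6], [3,9], [4,5], [4,7], [4,8], [5,7], [5,8], [6,9], [7,8]
  2-simplices (10): [0,4,8], [0,5,7], [0,5,8], [1,2,6], [1,3,9], [1,6,9], [2,3,6], [2,3,9], [4,5,7], [4,7,8]

giving chain groups C_0 ≅ Z^10, C_1 ≅ Z^20, C_2 ≅ Z^10.

Boundary ∂_1: C_1 → C_0 maps an edge to its endpoints' difference, ∂[p,q] = q − p. For instance
  ∂[4,8] = [8] − [4].
The 10×20 boundary matrix has rank 8 and Smith normal form diag(1,1,1,1,1,1,1,1).

Boundary ∂_2: C_2 → C_1 acts by ∂[p,q,r] = [q,r] − [p,r] + [p,q]. For instance
  ∂[4,5,7] = [5,7] − [4,7] + [4,5],
  ∂[0,5,8] = [5,8] − [0,8] + [0,5].
The resulting 20×10 matrix has rank 10, and its Smith normal form has invariant factors (1,1,1,1,1,1,1,1,1,1).

Reading off H_k = ker ∂_k / im ∂_{k+1}:

  H_0: rank C_0 − rank ∂_1 = 10 − 8 = 2, and the invariant factors of ∂_1 are all 1, so H_0 ≅ Z^2.
  H_1: rank ker ∂_1 − rank ∂_2 = (20 − 8) − 10 = 2, and the invariant factors of ∂_2 are all 1, so H_1 ≅ Z^2.
  H_2: rank ker ∂_2 − rank ∂_3 = (10 − 10) − 0 = 0, and there is no ∂_3, so H_2 ≅ 0.

(K is a triangulation of the disjoint union of the Möbius band and the Möbius band.)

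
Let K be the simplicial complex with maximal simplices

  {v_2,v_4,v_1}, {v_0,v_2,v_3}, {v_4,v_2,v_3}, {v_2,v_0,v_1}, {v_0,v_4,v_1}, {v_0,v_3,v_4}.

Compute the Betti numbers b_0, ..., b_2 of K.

b_0 = 1, b_1 = 0, b_2 = 1.

K has 5 vertices, 9 edges, 6 triangles.
rank ∂_0 = 0, rank ∂_1 = 4 ⇒ b_0 = 5 − 0 − 4 = 1; all invariant factors of ∂_1 are 1 so no torsion. So H_0 ≅ Z.
rank ∂_1 = 4, rank ∂_2 = 5 ⇒ b_1 = 9 − 4 − 5 = 0; all invariant factors of ∂_2 are 1 so no torsion. So H_1 ≅ 0.
rank ∂_2 = 5, rank ∂_3 = 0 ⇒ b_2 = 6 − 5 − 0 = 1. So H_2 ≅ Z.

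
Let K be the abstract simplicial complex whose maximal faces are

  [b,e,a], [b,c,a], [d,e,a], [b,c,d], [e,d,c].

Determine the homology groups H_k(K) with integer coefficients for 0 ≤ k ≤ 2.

We work with the vertex ordering a < b < c < d < e. The simplices of K, each written with vertices in increasing order, are:

  0-simplices (5): a, b, c, d, e
  1-simplices (10): ab, ac, ad, ae, bc, bd, be, cd, ce, de
  2-simplices (5): abc, abe, ade, bcd, cde

so the chain groups are C_0 ≅ Z^5, C_1 ≅ Z^10, C_2 ≅ Z^5.

∂_1: C_1 → C_0 sends each edge [p,q] (with p < q) to q − p.
This gives a 5×10 integer matrix of rank 4; reducing to Smith normal form yields diagonal entries (1,1,1,1).

∂_2: C_2 → C_1 maps a triangle to the signed sum of its edges. For instance
  ∂abe = be − ae + ab,
  ∂cde = de − ce + cd.
The resulting 10×5 matrix has rank 5, and its Smith normal form has invariant factors (1,1,1,1,1).

From H_k ≅ ker(∂_k) / im(∂_{k+1}) we obtain:

  H_0: rank C_0 − rank ∂_1 = 5 − 4 = 1, and the invariant factors of ∂_1 are all 1, so H_0 ≅ Z.
  H_1: rank ker ∂_1 − rank ∂_2 = (10 − 4) − 5 = 1, and the invariant factors of ∂_2 are all 1, so H_1 ≅ Z.
  H_2: rank ker ∂_2 − rank ∂_3 = (5 − 5) − 0 = 0, and there is no ∂_3, so H_2 ≅ 0.

As a check, the Euler characteristic is 5 − 10 + 5 = 0, which agrees with 1 − 1 + 0 = 0.
(K is a triangulation of the Möbius band.)

H_0 ≅ Z,  H_1 ≅ Z,  H_2 = 0.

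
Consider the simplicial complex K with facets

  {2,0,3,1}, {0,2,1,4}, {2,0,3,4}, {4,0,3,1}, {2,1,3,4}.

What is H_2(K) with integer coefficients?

Take the total order 0 < 1 < 2 < 3 < 4 on the vertex set. Then K (dimension 3) consists of the simplices:

  0-simplices (5): [0], [1], [2], [3], [4]
  1-simplices (10): [0,1], [0,2], [0,3], [0,4], [1,2], [1,3], [1,4], [2,3], [2,4], [3,4]
  2-simplices (10): [0,1,2], [0,1,3], [0,1,4], [0,2,3], [0,2,4], [0,3,4], [1,2,3], [1,2,4], [1,3,4], [2,3,4]
  3-simplices (5): [0,1,2,3], [0,1,2,4], [0,1,3,4], [0,2,3,4], [1,2,3,4]

so the chain groups are C_0 ≅ Z^5, C_1 ≅ Z^10, C_2 ≅ Z^10, C_3 ≅ Z^5.

Boundary ∂_1: C_1 → C_0 is given by ∂[p,q] = [q] − [p].
The resulting 5×10 matrix has rank 4, and its Smith normal form has invariant factors (1,1,1,1).

Boundary ∂_2: C_2 → C_1 sends each 2-simplex [p,q,r] to [q,r] − [p,r] + [p,q]. For instance
  ∂[0,1,3] = [1,3] − [0,3] + [0,1],
  ∂[1,3,4] = [3,4] − [1,4] + [1,3].
This gives a 10×10 integer matrix of rank 6; reducing to Smith normal form yields diagonal entries (1,1,1,1,1,1).

Boundary ∂_3: C_3 → C_2 sends each 3-simplex σ to the alternating sum Σ_i (−1)^i (σ with its i-th vertex removed). For instance
  ∂[0,1,2,4] = [1,2,4] − [0,2,4] + [0,1,4] − [0,1,2],
  ∂[0,1,2,3] = [1,2,3] − [0,2,3] + [0,1,3] − [0,1,2].
As a 10×5 matrix over Z this has rank 4, with invariant factors (1,1,1,1).

Now H_k = ker ∂_k / im ∂_{k+1}, so:

  H_2: rank ker ∂_2 − rank ∂_3 = (10 − 6) − 4 = 0, and the invariant factors of ∂_3 are all 1, so H_2 = 0.

H_2 ≅ 0.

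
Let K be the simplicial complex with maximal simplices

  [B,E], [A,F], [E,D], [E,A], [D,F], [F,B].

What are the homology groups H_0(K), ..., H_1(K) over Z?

H_0 = Z,  H_1 = Z^2.

K has 5 vertices, 6 edges.
rank ∂_0 = 0, rank ∂_1 = 4 ⇒ b_0 = 5 − 0 − 4 = 1; all invariant factors of ∂_1 are 1 so no torsion. So H_0 ≅ Z.
rank ∂_1 = 4, rank ∂_2 = 0 ⇒ b_1 = 6 − 4 − 0 = 2. So H_1 ≅ Z^2.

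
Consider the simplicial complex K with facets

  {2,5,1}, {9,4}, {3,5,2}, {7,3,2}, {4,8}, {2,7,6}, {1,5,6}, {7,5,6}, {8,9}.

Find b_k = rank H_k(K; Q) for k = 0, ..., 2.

Fix the vertex order 1 < 2 < 3 < 4 < 5 < 6 < 7 < 8 < 9 and write every simplex with vertices in increasing order. Then dim K = 2 and the simplices of K are:

  0-simplices (9): [1], [2], [3], [4], [5], [6], [7], [8], [9]
  1-simplices (15): [1,2], [1,5], [1,6], [2,3], [2,5], [2,6], [2,7], [3,5], [3,7], [4,8], [4,9], [5,6], [5,7], [6,7], [8,9]
  2-simplices (6): [1,2,5], [1,5,6], [2,3,5], [2,3,7], [2,6,7], [5,6,7]

giving chain groups C_0 ≅ Z^9, C_1 ≅ Z^15, C_2 ≅ Z^6.

∂_1: C_1 → C_0 is given by ∂[p,q] = [q] − [p]. For instance
  ∂[8,9] = [9] − [8].
The 9×15 boundary matrix has rank 7 and Smith normal form diag(1,1,1,1,1,1,1).

The boundary map ∂_2: C_2 → C_1 acts by ∂[p,q,r] = [q,r] − [p,r] + [p,q]. For instance
  ∂[5,6,7] = [6,7] − [5,7] + [5,6],
  ∂[2,3,5] = [3,5] − [2,5] + [2,3].
This gives a 15×6 integer matrix of rank 6; reducing to Smith normal form yields diagonal entries (1,1,1,1,1,1).

Now H_k = ker ∂_k / im ∂_{k+1}, so:

  H_0: rank C_0 − rank ∂_1 = 9 − 7 = 2, and the invariant factors of ∂_1 are all 1, so H_0 = Z^2.
  H_1: rank ker ∂_1 − rank ∂_2 = (15 − 7) − 6 = 2, and the invariant factors of ∂_2 are all 1, so H_1 = Z^2.
  H_2: rank ker ∂_2 − rank ∂_3 = (6 − 6) − 0 = 0, and there is no ∂_3, so H_2 = 0.

(K is a triangulation of the disjoint union of the cylinder S^1 x I and the circle S^1.)

Hence the Betti numbers are b_0 = 2, b_1 = 2, b_2 = 0.

b_0 = 2, b_1 = 2, b_2 = 0.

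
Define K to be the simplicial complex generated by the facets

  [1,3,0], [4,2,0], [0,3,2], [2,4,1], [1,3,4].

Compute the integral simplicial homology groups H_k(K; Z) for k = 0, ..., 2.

H_0 ≅ Z,  H_1 ≅ Z,  H_2 = 0.

We work with the vertex ordering 0 < 1 < 2 < 3 < 4. The simplices of K, each written with vertices in increasing order, are:

  0-simplices (5): [0], [1], [2], [3], [4]
  1-simplices (10): [0,1], [0,2], [0,3], [0,4], [1,2], [1,3], [1,4], [2,3], [2,4], [3,4]
  2-simplices (5): [0,1,3], [0,2,3], [0,2,4], [1,2,4], [1,3,4]

Hence C_0 ≅ Z^5, C_1 ≅ Z^10, C_2 ≅ Z^5.

The boundary map ∂_1: C_1 → C_0 maps an edge to its endpoints' difference, ∂[p,q] = q − p. For instance
  ∂[0,4] = [4] − [0].
The resulting 5×10 matrix has rank 4, and its Smith normal form has invariant factors (1,1,1,1).

∂_2: C_2 → C_1 acts by ∂[p,q,r] = [q,r] − [p,r] + [p,q]. For instance
  ∂[0,1,3] = [1,3] − [0,3] + [0,1],
  ∂[0,2,3] = [2,3] − [0,3] + [0,2].
The 10×5 boundary matrix has rank 5 and Smith normal form diag(1,1,1,1,1).

Now H_k = ker ∂_k / im ∂_{k+1}, so:

  H_0: rank C_0 − rank ∂_1 = 5 − 4 = 1, and the invariant factors of ∂_1 are all 1, so H_0 = Z.
  H_1: rank ker ∂_1 − rank ∂_2 = (10 − 4) − 5 = 1, and the invariant factors of ∂_2 are all 1, so H_1 = Z.
  H_2: rank ker ∂_2 − rank ∂_3 = (5 − 5) − 0 = 0, and there is no ∂_3, so H_2 = 0.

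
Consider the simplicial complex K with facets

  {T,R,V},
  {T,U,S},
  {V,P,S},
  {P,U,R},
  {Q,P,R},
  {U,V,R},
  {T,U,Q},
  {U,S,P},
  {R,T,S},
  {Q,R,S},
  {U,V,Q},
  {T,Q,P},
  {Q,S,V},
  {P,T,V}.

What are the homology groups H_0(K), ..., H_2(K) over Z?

H_0 = Z,  H_1 = Z^2,  H_2 = Z.

Fix the vertex order P < Q < R < S < T < U < V and write every simplex with vertices in increasing order. Then dim K = 2 and the simplices of K are:

  0-simplices (7): P, Q, R, S, T, U, V
  1-simplices (21): PQ, PR, PS, PT, PU, PV, QR, QS, QT, QU, QV, RS, RT, RU, RV, ST, SU, SV, TU, TV, UV
  2-simplices (14): PQR, PQT, PRU, PSU, PSV, PTV, QRS, QSV, QTU, QUV, RST, RTV, RUV, STU

so the chain groups are C_0 ≅ Z^7, C_1 ≅ Z^21, C_2 ≅ Z^14.

∂_1: C_1 → C_0 sends each edge [p,q] (with p < q) to q − p. For instance
  ∂QT = T − Q.
The 7×21 boundary matrix has rank 6 and Smith normal form diag(1,1,1,1,1,1).

Boundary ∂_2: C_2 → C_1 sends each 2-simplex [p,q,r] to [q,r] − [p,r] + [p,q]. For instance
  ∂RTV = TV − RV + RT,
  ∂PQT = QT − PT + PQ.
As a 21×14 matrix over Z this has rank 13, with invariant factors (1,1,1,1,1,1,1,1,1,1,1,1,1).

From H_k ≅ ker(∂_k) / im(∂_{k+1}) we obtain:

  H_0: rank C_0 − rank ∂_1 = 7 − 6 = 1, and the invariant factors of ∂_1 are all 1, so H_0 ≅ Z.
  H_1: rank ker ∂_1 − rank ∂_2 = (21 − 6) − 13 = 2, and the invariant factors of ∂_2 are all 1, so H_1 ≅ Z^2.
  H_2: rank ker ∂_2 − rank ∂_3 = (14 − 13) − 0 = 1, and there is no ∂_3, so H_2 ≅ Z.

As a check, the Euler characteristic is 7 − 21 + 14 = 0, which agrees with 1 − 2 + 1 = 0.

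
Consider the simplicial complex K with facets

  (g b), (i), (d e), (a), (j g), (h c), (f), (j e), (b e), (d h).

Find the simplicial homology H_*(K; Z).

H_0 = Z^4,  H_1 = Z.

K has 10 vertices, 7 edges.
rank ∂_0 = 0, rank ∂_1 = 6 ⇒ b_0 = 10 − 0 − 6 = 4; all invariant factors of ∂_1 are 1 so no torsion. So H_0 = Z^4.
rank ∂_1 = 6, rank ∂_2 = 0 ⇒ b_1 = 7 − 6 − 0 = 1. So H_1 = Z.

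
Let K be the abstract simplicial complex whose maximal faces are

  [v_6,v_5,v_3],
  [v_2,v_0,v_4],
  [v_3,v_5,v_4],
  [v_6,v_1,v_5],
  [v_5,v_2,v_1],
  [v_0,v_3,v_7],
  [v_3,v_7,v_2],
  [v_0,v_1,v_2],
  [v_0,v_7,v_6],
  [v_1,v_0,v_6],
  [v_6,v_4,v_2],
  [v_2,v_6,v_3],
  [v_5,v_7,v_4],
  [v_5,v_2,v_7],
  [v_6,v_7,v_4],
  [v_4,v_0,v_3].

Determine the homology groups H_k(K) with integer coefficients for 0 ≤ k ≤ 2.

Order the vertices as v_0 < v_1 < v_2 < v_3 < v_4 < v_5 < v_6 < v_7. Listing each simplex with vertices in this order, K has dimension 2 with simplices:

  0-simplices (8): [v_0], [v_1], [v_2], [v_3], [v_4], [v_5], [v_6], [v_7]
  1-simplices (24): (24 of them)
  2-simplices (16): (16 of them)

so the chain groups are C_0 ≅ Z^8, C_1 ≅ Z^24, C_2 ≅ Z^16.

The boundary map ∂_1: C_1 → C_0 maps an edge to its endpoints' difference, ∂[p,q] = q − p.
The 8×24 boundary matrix has rank 7 and Smith normal form diag(1,1,1,1,1,1,1).

∂_2: C_2 → C_1 sends each 2-simplex [p,q,r] to [q,r] − [p,r] + [p,q]. For instance
  ∂[v_2,v_5,v_7] = [v_5,v_7] − [v_2,v_7] + [v_2,v_5],
  ∂[v_4,v_5,v_7] = [v_5,v_7] − [v_4,v_7] + [v_4,v_5].
As a 24×16 matrix over Z this has rank 15, with invariant factors (1,1,1,1,1,1,1,1,1,1,1,1,1,1,1).

Reading off H_k = ker ∂_k / im ∂_{k+1}:

  H_0: rank C_0 − rank ∂_1 = 8 − 7 = 1, and the invariant factors of ∂_1 are all 1, so H_0 ≅ Z.
  H_1: rank ker ∂_1 − rank ∂_2 = (24 − 7) − 15 = 2, and the invariant factors of ∂_2 are all 1, so H_1 ≅ Z^2.
  H_2: rank ker ∂_2 − rank ∂_3 = (16 − 15) − 0 = 1, and there is no ∂_3, so H_2 ≅ Z.

H_0 ≅ Z,  H_1 ≅ Z^2,  H_2 ≅ Z.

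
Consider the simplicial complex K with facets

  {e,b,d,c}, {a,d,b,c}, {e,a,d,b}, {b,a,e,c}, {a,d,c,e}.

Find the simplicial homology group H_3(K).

Fix the vertex order a < b < c < d < e and write every simplex with vertices in increasing order. Then dim K = 3 and the simplices of K are:

  0-simplices (5): a, b, c, d, e
  1-simplices (10): ab, ac, ad, ae, bc, bd, be, cd, ce, de
  2-simplices (10): abc, abd, abe, acd, ace, ade, bcd, bce, bde, cde
  3-simplices (5): abcd, abce, abde, acde, bcde

giving chain groups C_0 ≅ Z^5, C_1 ≅ Z^10, C_2 ≅ Z^10, C_3 ≅ Z^5.

The boundary map ∂_1: C_1 → C_0 maps an edge to its endpoints' difference, ∂[p,q] = q − p. For instance
  ∂bd = d − b.
The 5×10 boundary matrix has rank 4 and Smith normal form diag(1,1,1,1).

∂_2: C_2 → C_1 sends each 2-simplex [p,q,r] to [q,r] − [p,r] + [p,q]. For instance
  ∂ade = de − ae + ad,
  ∂cde = de − ce + cd.
As a 10×10 matrix over Z this has rank 6, with invariant factors (1,1,1,1,1,1).

The boundary map ∂_3: C_3 → C_2 sends each 3-simplex σ to the alternating sum Σ_i (−1)^i (σ with its i-th vertex removed). For instance
  ∂abde = bde − ade + abe − abd,
  ∂abcd = bcd − acd + abd − abc.
The 10×5 boundary matrix has rank 4 and Smith normal form diag(1,1,1,1).

Computing H_k = (kernel of ∂_k) / (image of ∂_{k+1}):

  H_3: rank ker ∂_3 − rank ∂_4 = (5 − 4) − 0 = 1, and there is no ∂_4, so H_3 = Z.

H_3 = Z.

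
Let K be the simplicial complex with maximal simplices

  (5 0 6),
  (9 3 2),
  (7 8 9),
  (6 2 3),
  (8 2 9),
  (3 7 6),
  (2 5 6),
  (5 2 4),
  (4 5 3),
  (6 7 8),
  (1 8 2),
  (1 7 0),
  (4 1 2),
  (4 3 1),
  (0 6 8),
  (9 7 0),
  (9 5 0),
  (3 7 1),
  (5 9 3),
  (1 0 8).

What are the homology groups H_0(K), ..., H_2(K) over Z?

K has 10 vertices, 30 edges, 20 triangles.
rank ∂_0 = 0, rank ∂_1 = 9 ⇒ b_0 = 10 − 0 − 9 = 1; all invariant factors of ∂_1 are 1 so no torsion. So H_0 = Z.
rank ∂_1 = 9, rank ∂_2 = 20 ⇒ b_1 = 30 − 9 − 20 = 1; ∂_2 has invariant factor(s) [2] giving torsion. So H_1 = Z ⊕ Z/2Z.
rank ∂_2 = 20, rank ∂_3 = 0 ⇒ b_2 = 20 − 20 − 0 = 0. So H_2 = 0.

H_0 = Z,  H_1 = Z ⊕ Z/2Z,  H_2 = 0.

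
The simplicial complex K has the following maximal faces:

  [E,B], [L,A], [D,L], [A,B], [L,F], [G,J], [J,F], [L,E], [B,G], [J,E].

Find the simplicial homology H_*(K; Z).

Take the total order A < B < D < E < F < G < J < L on the vertex set. Then K (dimension 1) consists of the simplices:

  0-simplices (8): A, B, D, E, F, G, J, L
  1-simplices (10): AB, AL, BE, BG, DL, EJ, EL, FJ, FL, GJ

giving chain groups C_0 ≅ Z^8, C_1 ≅ Z^10.

∂_1: C_1 → C_0 is given by ∂[p,q] = [q] − [p].
The resulting 8×10 matrix has rank 7, and its Smith normal form has invariant factors (1,1,1,1,1,1,1).

Reading off H_k = ker ∂_k / im ∂_{k+1}:

  H_0: rank C_0 − rank ∂_1 = 8 − 7 = 1, and the invariant factors of ∂_1 are all 1, so H_0 ≅ Z.
  H_1: rank ker ∂_1 − rank ∂_2 = (10 − 7) − 0 = 3, and there is no ∂_2, so H_1 ≅ Z^3.

H_0 ≅ Z,  H_1 ≅ Z^3.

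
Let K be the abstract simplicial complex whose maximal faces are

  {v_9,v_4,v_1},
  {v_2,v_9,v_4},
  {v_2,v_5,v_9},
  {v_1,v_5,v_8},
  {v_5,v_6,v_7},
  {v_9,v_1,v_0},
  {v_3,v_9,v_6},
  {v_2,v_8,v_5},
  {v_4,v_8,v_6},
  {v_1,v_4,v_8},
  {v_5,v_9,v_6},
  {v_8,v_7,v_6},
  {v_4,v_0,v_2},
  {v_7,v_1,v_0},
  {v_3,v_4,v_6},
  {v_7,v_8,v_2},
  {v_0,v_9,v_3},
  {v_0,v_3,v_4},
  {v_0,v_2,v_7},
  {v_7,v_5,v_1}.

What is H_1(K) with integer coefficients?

K has 10 vertices, 30 edges, 20 triangles.
rank ∂_1 = 9, rank ∂_2 = 20 ⇒ b_1 = 30 − 9 − 20 = 1; ∂_2 has invariant factor(s) [2] giving torsion. So H_1 ≅ Z ⊕ Z/2.

H_1 ≅ Z ⊕ Z/2.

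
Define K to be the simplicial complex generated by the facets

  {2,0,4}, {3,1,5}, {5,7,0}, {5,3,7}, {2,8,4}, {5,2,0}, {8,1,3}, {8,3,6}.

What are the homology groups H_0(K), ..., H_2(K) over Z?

Take the total order 0 < 1 < 2 < 3 < 4 < 5 < 6 < 7 < 8 on the vertex set. Then K (dimension 2) consists of the simplices:

  0-simplices (9): [0], [1], [2], [3], [4], [5], [6], [7], [8]
  1-simplices (17): [0,2], [0,4], [0,5], [0,7], [1,3], [1,5], [1,8], [2,4], [2,5], [2,8], [3,5], [3,6], [3,7], [3,8], [4,8], [5,7], [6,8]
  2-simplices (8): [0,2,4], [0,2,5], [0,5,7], [1,3,5], [1,3,8], [2,4,8], [3,5,7], [3,6,8]

giving chain groups C_0 ≅ Z^9, C_1 ≅ Z^17, C_2 ≅ Z^8.

Boundary ∂_1: C_1 → C_0 sends each edge [p,q] (with p < q) to q − p.
The 9×17 boundary matrix has rank 8 and Smith normal form diag(1,1,1,1,1,1,1,1).

Boundary ∂_2: C_2 → C_1 acts by ∂[p,q,r] = [q,r] − [p,r] + [p,q]. For instance
  ∂[0,5,7] = [5,7] − [0,7] + [0,5],
  ∂[2,4,8] = [4,8] − [2,8] + [2,4].
The 17×8 boundary matrix has rank 8 and Smith normal form diag(1,1,1,1,1,1,1,1).

Computing H_k = (kernel of ∂_k) / (image of ∂_{k+1}):

  H_0: rank C_0 − rank ∂_1 = 9 − 8 = 1, and the invariant factors of ∂_1 are all 1, so H_0 ≅ Z.
  H_1: rank ker ∂_1 − rank ∂_2 = (17 − 8) − 8 = 1, and the invariant factors of ∂_2 are all 1, so H_1 ≅ Z.
  H_2: rank ker ∂_2 − rank ∂_3 = (8 − 8) − 0 = 0, and there is no ∂_3, so H_2 ≅ 0.

H_0 ≅ Z,  H_1 ≅ Z,  H_2 = 0.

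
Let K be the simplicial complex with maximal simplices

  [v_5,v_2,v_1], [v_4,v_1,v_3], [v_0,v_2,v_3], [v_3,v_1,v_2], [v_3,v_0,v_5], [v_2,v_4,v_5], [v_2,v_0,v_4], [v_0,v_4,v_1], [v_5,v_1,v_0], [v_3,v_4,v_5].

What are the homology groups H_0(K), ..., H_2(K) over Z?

Fix the vertex order v_0 < v_1 < v_2 < v_3 < v_4 < v_5 and write every simplex with vertices in increasing order. Then dim K = 2 and the simplices of K are:

  0-simplices (6): [v_0], [v_1], [v_2], [v_3], [v_4], [v_5]
  1-simplices (15): (15 of them)
  2-simplices (10): [v_0,v_1,v_4], [v_0,v_1,v_5], [v_0,v_2,v_3], [v_0,v_2,v_4], [v_0,v_3,v_5], [v_1,v_2,v_3], [v_1,v_2,v_5], [v_1,v_3,v_4], [v_2,v_4,v_5], [v_3,v_4,v_5]

so the chain groups are C_0 ≅ Z^6, C_1 ≅ Z^15, C_2 ≅ Z^10.

Boundary ∂_1: C_1 → C_0 maps an edge to its endpoints' difference, ∂[p,q] = q − p. For instance
  ∂[v_2,v_4] = [v_4] − [v_2].
The 6×15 boundary matrix has rank 5 and Smith normal form diag(1,1,1,1,1).

Boundary ∂_2: C_2 → C_1 maps a triangle to the signed sum of its edges. For instance
  ∂[v_0,v_3,v_5] = [v_3,v_5] − [v_0,v_5] + [v_0,v_3],
  ∂[v_0,v_2,v_3] = [v_2,v_3] − [v_0,v_3] + [v_0,v_2].
This gives a 15×10 integer matrix of rank 10; reducing to Smith normal form yields diagonal entries (1,1,1,1,1,1,1,1,1,2).

Reading off H_k = ker ∂_k / im ∂_{k+1}:

  H_0: rank C_0 − rank ∂_1 = 6 − 5 = 1, and the invariant factors of ∂_1 are all 1, so H_0 ≅ Z.
  H_1: rank ker ∂_1 − rank ∂_2 = (15 − 5) − 10 = 0, and ∂_2 has invariant factor 2 > 1, so H_1 ≅ Z/2.
  H_2: rank ker ∂_2 − rank ∂_3 = (10 − 10) − 0 = 0, and there is no ∂_3, so H_2 ≅ 0.

H_0 ≅ Z,  H_1 ≅ Z/2,  H_2 = 0.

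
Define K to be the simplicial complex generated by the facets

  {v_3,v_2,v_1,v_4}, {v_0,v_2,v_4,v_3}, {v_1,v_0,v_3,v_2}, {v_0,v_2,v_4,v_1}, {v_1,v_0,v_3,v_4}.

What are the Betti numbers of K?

K has 5 vertices, 10 edges, 10 triangles, 5 3-simplices.
rank ∂_0 = 0, rank ∂_1 = 4 ⇒ b_0 = 5 − 0 − 4 = 1; all invariant factors of ∂_1 are 1 so no torsion. So H_0 ≅ Z.
rank ∂_1 = 4, rank ∂_2 = 6 ⇒ b_1 = 10 − 4 − 6 = 0; all invariant factors of ∂_2 are 1 so no torsion. So H_1 ≅ 0.
rank ∂_2 = 6, rank ∂_3 = 4 ⇒ b_2 = 10 − 6 − 4 = 0; all invariant factors of ∂_3 are 1 so no torsion. So H_2 ≅ 0.
rank ∂_3 = 4, rank ∂_4 = 0 ⇒ b_3 = 5 − 4 − 0 = 1. So H_3 ≅ Z.

b_0 = 1, b_1 = 0, b_2 = 0, b_3 = 1.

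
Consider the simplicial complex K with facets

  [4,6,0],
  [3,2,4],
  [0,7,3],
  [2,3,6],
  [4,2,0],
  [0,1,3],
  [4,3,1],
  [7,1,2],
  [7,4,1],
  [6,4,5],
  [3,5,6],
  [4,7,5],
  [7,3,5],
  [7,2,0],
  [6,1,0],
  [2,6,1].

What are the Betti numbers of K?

b_0 = 1, b_1 = 2, b_2 = 1.

K has 8 vertices, 24 edges, 16 triangles.
rank ∂_0 = 0, rank ∂_1 = 7 ⇒ b_0 = 8 − 0 − 7 = 1; all invariant factors of ∂_1 are 1 so no torsion. So H_0 ≅ Z.
rank ∂_1 = 7, rank ∂_2 = 15 ⇒ b_1 = 24 − 7 − 15 = 2; all invariant factors of ∂_2 are 1 so no torsion. So H_1 ≅ Z^2.
rank ∂_2 = 15, rank ∂_3 = 0 ⇒ b_2 = 16 − 15 − 0 = 1. So H_2 ≅ Z.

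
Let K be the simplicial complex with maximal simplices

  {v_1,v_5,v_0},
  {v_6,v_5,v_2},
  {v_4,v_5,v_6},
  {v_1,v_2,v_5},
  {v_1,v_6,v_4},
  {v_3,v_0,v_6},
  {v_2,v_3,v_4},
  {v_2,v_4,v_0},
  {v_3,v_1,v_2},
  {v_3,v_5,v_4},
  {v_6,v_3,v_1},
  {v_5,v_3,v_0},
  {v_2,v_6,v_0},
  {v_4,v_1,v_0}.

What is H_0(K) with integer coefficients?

H_0 ≅ Z.

Take the total order v_0 < v_1 < v_2 < v_3 < v_4 < v_5 < v_6 on the vertex set. Then K (dimension 2) consists of the simplices:

  0-simplices (7): [v_0], [v_1], [v_2], [v_3], [v_4], [v_5], [v_6]
  1-simplices (21): (21 of them)
  2-simplices (14): (14 of them)

Hence C_0 ≅ Z^7, C_1 ≅ Z^21, C_2 ≅ Z^14.

Boundary ∂_1: C_1 → C_0 maps an edge to its endpoints' difference, ∂[p,q] = q − p. For instance
  ∂[v_0,v_1] = [v_1] − [v_0].
This gives a 7×21 integer matrix of rank 6; reducing to Smith normal form yields diagonal entries (1,1,1,1,1,1).

Boundary ∂_2: C_2 → C_1 acts by ∂[p,q,r] = [q,r] − [p,r] + [p,q]. For instance
  ∂[v_2,v_5,v_6] = [v_5,v_6] − [v_2,v_6] + [v_2,v_5],
  ∂[v_1,v_2,v_3] = [v_2,v_3] − [v_1,v_3] + [v_1,v_2].
The resulting 21×14 matrix has rank 13, and its Smith normal form has invariant factors (1,1,1,1,1,1,1,1,1,1,1,1,1).

Reading off H_k = ker ∂_k / im ∂_{k+1}:

  H_0: rank C_0 − rank ∂_1 = 7 − 6 = 1, and the invariant factors of ∂_1 are all 1, so H_0 ≅ Z.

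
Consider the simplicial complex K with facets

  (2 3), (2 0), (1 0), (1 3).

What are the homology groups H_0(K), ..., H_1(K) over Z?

Fix the vertex order 0 < 1 < 2 < 3 and write every simplex with vertices in increasing order. Then dim K = 1 and the simplices of K are:

  0-simplices (4): [0], [1], [2], [3]
  1-simplices (4): [0,1], [0,2], [1,3], [2,3]

so the chain groups are C_0 ≅ Z^4, C_1 ≅ Z^4.

Boundary ∂_1: C_1 → C_0 sends each edge [p,q] (with p < q) to q − p.
As a 4×4 matrix over Z this has rank 3, with invariant factors (1,1,1).

From H_k ≅ ker(∂_k) / im(∂_{k+1}) we obtain:

  H_0: rank C_0 − rank ∂_1 = 4 − 3 = 1, and the invariant factors of ∂_1 are all 1, so H_0 ≅ Z.
  H_1: rank ker ∂_1 − rank ∂_2 = (4 − 3) − 0 = 1, and there is no ∂_2, so H_1 ≅ Z.

As a check, the Euler characteristic is 4 − 4 = 0, which agrees with 1 − 1 = 0.

H_0 ≅ Z,  H_1 ≅ Z.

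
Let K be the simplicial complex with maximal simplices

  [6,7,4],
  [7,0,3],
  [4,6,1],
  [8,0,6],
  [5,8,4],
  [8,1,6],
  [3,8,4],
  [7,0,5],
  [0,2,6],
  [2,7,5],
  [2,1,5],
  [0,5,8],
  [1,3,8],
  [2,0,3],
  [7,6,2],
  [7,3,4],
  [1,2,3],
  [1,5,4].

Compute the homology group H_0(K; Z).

We work with the vertex ordering 0 < 1 < 2 < 3 < 4 < 5 < 6 < 7 < 8. The simplices of K, each written with vertices in increasing order, are:

  0-simplices (9): [0], [1], [2], [3], [4], [5], [6], [7], [8]
  1-simplices (27): (27 of them)
  2-simplices (18): [0,2,3], [0,2,6], [0,3,7], [0,5,7], [0,5,8], [0,6,8], [1,2,3], [1,2,5], [1,3,8], [1,4,5], [1,4,6], [1,6,8], [2,5,7], [2,6,7], [3,4,7], [3,4,8], [4,5,8], [4,6,7]

giving chain groups C_0 ≅ Z^9, C_1 ≅ Z^27, C_2 ≅ Z^18.

∂_1: C_1 → C_0 maps an edge to its endpoints' difference, ∂[p,q] = q − p. For instance
  ∂[0,2] = [2] − [0].
This gives a 9×27 integer matrix of rank 8; reducing to Smith normal form yields diagonal entries (1,1,1,1,1,1,1,1).

Boundary ∂_2: C_2 → C_1 maps a triangle to the signed sum of its edges. For instance
  ∂[1,3,8] = [3,8] − [1,8] + [1,3],
  ∂[0,6,8] = [6,8] − [0,8] + [0,6].
This gives a 27×18 integer matrix of rank 18; reducing to Smith normal form yields diagonal entries (1,1,1,1,1,1,1,1,1,1,1,1,1,1,1,1,1,2).

Computing H_k = (kernel of ∂_k) / (image of ∂_{k+1}):

  H_0: rank C_0 − rank ∂_1 = 9 − 8 = 1, and the invariant factors of ∂_1 are all 1, so H_0 ≅ Z.

H_0 = Z.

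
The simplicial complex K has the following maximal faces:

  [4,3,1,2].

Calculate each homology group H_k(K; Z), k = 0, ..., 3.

H_0 = Z,  H_1 = 0,  H_2 = 0,  H_3 = 0.

Order the vertices as 1 < 2 < 3 < 4. Listing each simplex with vertices in this order, K has dimension 3 with simplices:

  0-simplices (4): [1], [2], [3], [4]
  1-simplices (6): [1,2], [1,3], [1,4], [2,3], [2,4], [3,4]
  2-simplices (4): [1,2,3], [1,2,4], [1,3,4], [2,3,4]
  3-simplices (1): [1,2,3,4]

Hence C_0 ≅ Z^4, C_1 ≅ Z^6, C_2 ≅ Z^4, C_3 ≅ Z^1.

∂_1: C_1 → C_0 maps an edge to its endpoints' difference, ∂[p,q] = q − p.
The 4×6 boundary matrix has rank 3 and Smith normal form diag(1,1,1).

∂_2: C_2 → C_1 acts by ∂[p,q,r] = [q,r] − [p,r] + [p,q]. For instance
  ∂[1,3,4] = [3,4] − [1,4] + [1,3],
  ∂[1,2,4] = [2,4] − [1,4] + [1,2].
As a 6×4 matrix over Z this has rank 3, with invariant factors (1,1,1).

∂_3: C_3 → C_2 sends each 3-simplex σ to the alternating sum Σ_i (−1)^i (σ with its i-th vertex removed). For instance
  ∂[1,2,3,4] = [2,3,4] − [1,3,4] + [1,2,4] − [1,2,3].
The 4×1 boundary matrix has rank 1 and Smith normal form diag(1).

From H_k ≅ ker(∂_k) / im(∂_{k+1}) we obtain:

  H_0: rank C_0 − rank ∂_1 = 4 − 3 = 1, and the invariant factors of ∂_1 are all 1, so H_0 ≅ Z.
  H_1: rank ker ∂_1 − rank ∂_2 = (6 − 3) − 3 = 0, and the invariant factors of ∂_2 are all 1, so H_1 ≅ 0.
  H_2: rank ker ∂_2 − rank ∂_3 = (4 − 3) − 1 = 0, and the invariant factors of ∂_3 are all 1, so H_2 ≅ 0.
  H_3: rank ker ∂_3 − rank ∂_4 = (1 − 1) − 0 = 0, and there is no ∂_4, so H_3 ≅ 0.

As a check, the Euler characteristic is 4 − 6 + 4 − 1 = 1, which agrees with 1 − 0 + 0 − 0 = 1.
(K is a triangulation of the 3-simplex.)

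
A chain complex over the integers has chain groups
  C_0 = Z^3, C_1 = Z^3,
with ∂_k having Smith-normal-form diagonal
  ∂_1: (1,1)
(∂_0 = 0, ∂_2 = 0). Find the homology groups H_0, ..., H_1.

H_0: b_0 = 3 − 0 − 2 = 1; torsion from ∂_1 factors > 1: none. So H_0 = Z.
H_1: b_1 = 3 − 2 − 0 = 1; torsion from ∂_2 factors > 1: none. So H_1 = Z.

H_0 = Z,  H_1 = Z.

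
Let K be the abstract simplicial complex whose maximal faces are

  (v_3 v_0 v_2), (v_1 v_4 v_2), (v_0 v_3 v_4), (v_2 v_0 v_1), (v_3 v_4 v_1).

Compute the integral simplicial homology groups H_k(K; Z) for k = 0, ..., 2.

H_0 = Z,  H_1 = Z,  H_2 = 0.

Take the total order v_0 < v_1 < v_2 < v_3 < v_4 on the vertex set. Then K (dimension 2) consists of the simplices:

  0-simplices (5): [v_0], [v_1], [v_2], [v_3], [v_4]
  1-simplices (10): [v_0,v_1], [v_0,v_2], [v_0,v_3], [v_0,v_4], [v_1,v_2], [v_1,v_3], [v_1,v_4], [v_2,v_3], [v_2,v_4], [v_3,v_4]
  2-simplices (5): [v_0,v_1,v_2], [v_0,v_2,v_3], [v_0,v_3,v_4], [v_1,v_2,v_4], [v_1,v_3,v_4]

so the chain groups are C_0 ≅ Z^5, C_1 ≅ Z^10, C_2 ≅ Z^5.

The boundary map ∂_1: C_1 → C_0 maps an edge to its endpoints' difference, ∂[p,q] = q − p. For instance
  ∂[v_1,v_4] = [v_4] − [v_1].
The resulting 5×10 matrix has rank 4, and its Smith normal form has invariant factors (1,1,1,1).

The boundary map ∂_2: C_2 → C_1 acts by ∂[p,q,r] = [q,r] − [p,r] + [p,q]. For instance
  ∂[v_1,v_2,v_4] = [v_2,v_4] − [v_1,v_4] + [v_1,v_2],
  ∂[v_0,v_3,v_4] = [v_3,v_4] − [v_0,v_4] + [v_0,v_3].
The resulting 10×5 matrix has rank 5, and its Smith normal form has invariant factors (1,1,1,1,1).

Reading off H_k = ker ∂_k / im ∂_{k+1}:

  H_0: rank C_0 − rank ∂_1 = 5 − 4 = 1, and the invariant factors of ∂_1 are all 1, so H_0 ≅ Z.
  H_1: rank ker ∂_1 − rank ∂_2 = (10 − 4) − 5 = 1, and the invariant factors of ∂_2 are all 1, so H_1 ≅ Z.
  H_2: rank ker ∂_2 − rank ∂_3 = (5 − 5) − 0 = 0, and there is no ∂_3, so H_2 ≅ 0.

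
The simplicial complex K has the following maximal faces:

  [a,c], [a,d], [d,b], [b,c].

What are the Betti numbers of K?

b_0 = 1, b_1 = 1.

We work with the vertex ordering a < b < c < d. The simplices of K, each written with vertices in increasing order, are:

  0-simplices (4): a, b, c, d
  1-simplices (4): ac, ad, bc, bd

giving chain groups C_0 ≅ Z^4, C_1 ≅ Z^4.

The boundary map ∂_1: C_1 → C_0 maps an edge to its endpoints' difference, ∂[p,q] = q − p.
The 4×4 boundary matrix has rank 3 and Smith normal form diag(1,1,1).

Reading off H_k = ker ∂_k / im ∂_{k+1}:

  H_0: rank C_0 − rank ∂_1 = 4 − 3 = 1, and the invariant factors of ∂_1 are all 1, so H_0 ≅ Z.
  H_1: rank ker ∂_1 − rank ∂_2 = (4 − 3) − 0 = 1, and there is no ∂_2, so H_1 ≅ Z.

Hence the Betti numbers are b_0 = 1, b_1 = 1.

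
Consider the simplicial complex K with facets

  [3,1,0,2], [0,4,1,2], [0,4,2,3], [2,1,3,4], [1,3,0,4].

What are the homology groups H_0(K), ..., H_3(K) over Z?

Order the vertices as 0 < 1 < 2 < 3 < 4. Listing each simplex with vertices in this order, K has dimension 3 with simplices:

  0-simplices (5): [0], [1], [2], [3], [4]
  1-simplices (10): [0,1], [0,2], [0,3], [0,4], [1,2], [1,3], [1,4], [2,3], [2,4], [3,4]
  2-simplices (10): [0,1,2], [0,1,3], [0,1,4], [0,2,3], [0,2,4], [0,3,4], [1,2,3], [1,2,4], [1,3,4], [2,3,4]
  3-simplices (5): [0,1,2,3], [0,1,2,4], [0,1,3,4], [0,2,3,4], [1,2,3,4]

giving chain groups C_0 ≅ Z^5, C_1 ≅ Z^10, C_2 ≅ Z^10, C_3 ≅ Z^5.

Boundary ∂_1: C_1 → C_0 sends each edge [p,q] (with p < q) to q − p. For instance
  ∂[1,3] = [3] − [1].
This gives a 5×10 integer matrix of rank 4; reducing to Smith normal form yields diagonal entries (1,1,1,1).

The boundary map ∂_2: C_2 → C_1 acts by ∂[p,q,r] = [q,r] − [p,r] + [p,q]. For instance
  ∂[0,1,4] = [1,4] − [0,4] + [0,1],
  ∂[0,2,4] = [2,4] − [0,4] + [0,2].
The resulting 10×10 matrix has rank 6, and its Smith normal form has invariant factors (1,1,1,1,1,1).

Boundary ∂_3: C_3 → C_2 sends each 3-simplex σ to the alternating sum Σ_i (−1)^i (σ with its i-th vertex removed). For instance
  ∂[1,2,3,4] = [2,3,4] − [1,3,4] + [1,2,4] − [1,2,3],
  ∂[0,1,2,4] = [1,2,4] − [0,2,4] + [0,1,4] − [0,1,2].
As a 10×5 matrix over Z this has rank 4, with invariant factors (1,1,1,1).

Reading off H_k = ker ∂_k / im ∂_{k+1}:

  H_0: rank C_0 − rank ∂_1 = 5 − 4 = 1, and the invariant factors of ∂_1 are all 1, so H_0 ≅ Z.
  H_1: rank ker ∂_1 − rank ∂_2 = (10 − 4) − 6 = 0, and the invariant factors of ∂_2 are all 1, so H_1 ≅ 0.
  H_2: rank ker ∂_2 − rank ∂_3 = (10 − 6) − 4 = 0, and the invariant factors of ∂_3 are all 1, so H_2 ≅ 0.
  H_3: rank ker ∂_3 − rank ∂_4 = (5 − 4) − 0 = 1, and there is no ∂_4, so H_3 ≅ Z.

(K is a triangulation of the 3-sphere S^3.)

H_0 ≅ Z,  H_1 = 0,  H_2 = 0,  H_3 ≅ Z.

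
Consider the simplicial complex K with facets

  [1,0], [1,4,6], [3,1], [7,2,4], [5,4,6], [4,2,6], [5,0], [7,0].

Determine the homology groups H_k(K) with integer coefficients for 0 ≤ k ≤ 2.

H_0 ≅ Z,  H_1 ≅ Z^2,  H_2 = 0.

Order the vertices as 0 < 1 < 2 < 3 < 4 < 5 < 6 < 7. Listing each simplex with vertices in this order, K has dimension 2 with simplices:

  0-simplices (8): [0], [1], [2], [3], [4], [5], [6], [7]
  1-simplices (13): [0,1], [0,5], [0,7], [1,3], [1,4], [1,6], [2,4], [2,6], [2,7], [4,5], [4,6], [4,7], [5,6]
  2-simplices (4): [1,4,6], [2,4,6], [2,4,7], [4,5,6]

giving chain groups C_0 ≅ Z^8, C_1 ≅ Z^13, C_2 ≅ Z^4.

∂_1: C_1 → C_0 is given by ∂[p,q] = [q] − [p].
The resulting 8×13 matrix has rank 7, and its Smith normal form has invariant factors (1,1,1,1,1,1,1).

Boundary ∂_2: C_2 → C_1 sends each 2-simplex [p,q,r] to [q,r] − [p,r] + [p,q]. For instance
  ∂[2,4,6] = [4,6] − [2,6] + [2,4],
  ∂[2,4,7] = [4,7] − [2,7] + [2,4].
This gives a 13×4 integer matrix of rank 4; reducing to Smith normal form yields diagonal entries (1,1,1,1).

Reading off H_k = ker ∂_k / im ∂_{k+1}:

  H_0: rank C_0 − rank ∂_1 = 8 − 7 = 1, and the invariant factors of ∂_1 are all 1, so H_0 ≅ Z.
  H_1: rank ker ∂_1 − rank ∂_2 = (13 − 7) − 4 = 2, and the invariant factors of ∂_2 are all 1, so H_1 ≅ Z^2.
  H_2: rank ker ∂_2 − rank ∂_3 = (4 − 4) − 0 = 0, and there is no ∂_3, so H_2 ≅ 0.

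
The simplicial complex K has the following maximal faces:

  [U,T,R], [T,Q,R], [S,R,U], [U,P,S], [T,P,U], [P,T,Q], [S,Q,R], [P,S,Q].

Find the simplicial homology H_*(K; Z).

We work with the vertex ordering P < Q < R < S < T < U. The simplices of K, each written with vertices in increasing order, are:

  0-simplices (6): P, Q, R, S, T, U
  1-simplices (12): PQ, PS, PT, PU, QR, QS, QT, RS, RT, RU, SU, TU
  2-simplices (8): PQS, PQT, PSU, PTU, QRS, QRT, RSU, RTU

giving chain groups C_0 ≅ Z^6, C_1 ≅ Z^12, C_2 ≅ Z^8.

The boundary map ∂_1: C_1 → C_0 maps an edge to its endpoints' difference, ∂[p,q] = q − p. For instance
  ∂PT = T − P.
The 6×12 boundary matrix has rank 5 and Smith normal form diag(1,1,1,1,1).

The boundary map ∂_2: C_2 → C_1 maps a triangle to the signed sum of its edges. For instance
  ∂RTU = TU − RU + RT,
  ∂PTU = TU − PU + PT.
The 12×8 boundary matrix has rank 7 and Smith normal form diag(1,1,1,1,1,1,1).

Now H_k = ker ∂_k / im ∂_{k+1}, so:

  H_0: rank C_0 − rank ∂_1 = 6 − 5 = 1, and the invariant factors of ∂_1 are all 1, so H_0 ≅ Z.
  H_1: rank ker ∂_1 − rank ∂_2 = (12 − 5) − 7 = 0, and the invariant factors of ∂_2 are all 1, so H_1 ≅ 0.
  H_2: rank ker ∂_2 − rank ∂_3 = (8 − 7) − 0 = 1, and there is no ∂_3, so H_2 ≅ Z.

H_0 ≅ Z,  H_1 = 0,  H_2 ≅ Z.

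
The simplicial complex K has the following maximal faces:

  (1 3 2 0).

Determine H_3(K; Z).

Take the total order 0 < 1 < 2 < 3 on the vertex set. Then K (dimension 3) consists of the simplices:

  0-simplices (4): [0], [1], [2], [3]
  1-simplices (6): [0,1], [0,2], [0,3], [1,2], [1,3], [2,3]
  2-simplices (4): [0,1,2], [0,1,3], [0,2,3], [1,2,3]
  3-simplices (1): [0,1,2,3]

Hence C_0 ≅ Z^4, C_1 ≅ Z^6, C_2 ≅ Z^4, C_3 ≅ Z^1.

Boundary ∂_1: C_1 → C_0 maps an edge to its endpoints' difference, ∂[p,q] = q − p. For instance
  ∂[0,2] = [2] − [0].
The resulting 4×6 matrix has rank 3, and its Smith normal form has invariant factors (1,1,1).

The boundary map ∂_2: C_2 → C_1 sends each 2-simplex [p,q,r] to [q,r] − [p,r] + [p,q]. For instance
  ∂[0,1,2] = [1,2] − [0,2] + [0,1],
  ∂[0,1,3] = [1,3] − [0,3] + [0,1].
This gives a 6×4 integer matrix of rank 3; reducing to Smith normal form yields diagonal entries (1,1,1).

The boundary map ∂_3: C_3 → C_2 sends each 3-simplex σ to the alternating sum Σ_i (−1)^i (σ with its i-th vertex removed). For instance
  ∂[0,1,2,3] = [1,2,3] − [0,2,3] + [0,1,3] − [0,1,2].
The 4×1 boundary matrix has rank 1 and Smith normal form diag(1).

Reading off H_k = ker ∂_k / im ∂_{k+1}:

  H_3: rank ker ∂_3 − rank ∂_4 = (1 − 1) − 0 = 0, and there is no ∂_4, so H_3 ≅ 0.

(K is a triangulation of the 3-simplex.)

H_3 = 0.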